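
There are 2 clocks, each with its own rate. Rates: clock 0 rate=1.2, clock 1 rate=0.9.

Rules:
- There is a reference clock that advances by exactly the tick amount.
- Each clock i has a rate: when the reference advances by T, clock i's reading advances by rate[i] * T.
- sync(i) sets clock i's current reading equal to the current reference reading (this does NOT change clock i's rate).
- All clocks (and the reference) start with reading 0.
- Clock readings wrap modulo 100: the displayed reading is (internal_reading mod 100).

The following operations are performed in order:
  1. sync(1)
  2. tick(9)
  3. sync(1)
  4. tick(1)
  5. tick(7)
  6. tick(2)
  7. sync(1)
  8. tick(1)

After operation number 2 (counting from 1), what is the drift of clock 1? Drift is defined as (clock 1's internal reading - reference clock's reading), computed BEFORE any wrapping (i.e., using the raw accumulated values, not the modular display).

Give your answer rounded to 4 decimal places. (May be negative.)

After op 1 sync(1): ref=0.0000 raw=[0.0000 0.0000]
After op 2 tick(9): ref=9.0000 raw=[10.8000 8.1000]
Drift of clock 1 after op 2: 8.1000 - 9.0000 = -0.9000

Answer: -0.9000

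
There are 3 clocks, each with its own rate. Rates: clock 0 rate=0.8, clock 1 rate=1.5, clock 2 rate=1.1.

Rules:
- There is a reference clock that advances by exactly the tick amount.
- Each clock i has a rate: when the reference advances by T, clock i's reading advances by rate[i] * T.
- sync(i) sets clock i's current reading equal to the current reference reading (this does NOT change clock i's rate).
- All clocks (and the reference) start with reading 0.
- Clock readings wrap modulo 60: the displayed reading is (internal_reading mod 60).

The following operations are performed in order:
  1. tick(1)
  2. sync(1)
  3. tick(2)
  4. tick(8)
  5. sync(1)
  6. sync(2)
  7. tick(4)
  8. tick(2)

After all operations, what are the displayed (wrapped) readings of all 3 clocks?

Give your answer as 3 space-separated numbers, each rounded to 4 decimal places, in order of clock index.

After op 1 tick(1): ref=1.0000 raw=[0.8000 1.5000 1.1000]
After op 2 sync(1): ref=1.0000 raw=[0.8000 1.0000 1.1000]
After op 3 tick(2): ref=3.0000 raw=[2.4000 4.0000 3.3000]
After op 4 tick(8): ref=11.0000 raw=[8.8000 16.0000 12.1000]
After op 5 sync(1): ref=11.0000 raw=[8.8000 11.0000 12.1000]
After op 6 sync(2): ref=11.0000 raw=[8.8000 11.0000 11.0000]
After op 7 tick(4): ref=15.0000 raw=[12.0000 17.0000 15.4000]
After op 8 tick(2): ref=17.0000 raw=[13.6000 20.0000 17.6000]
Wrap final raw readings (mod 60): 13.6000 mod 60 = 13.6000; 20.0000 mod 60 = 20.0000; 17.6000 mod 60 = 17.6000

Answer: 13.6000 20.0000 17.6000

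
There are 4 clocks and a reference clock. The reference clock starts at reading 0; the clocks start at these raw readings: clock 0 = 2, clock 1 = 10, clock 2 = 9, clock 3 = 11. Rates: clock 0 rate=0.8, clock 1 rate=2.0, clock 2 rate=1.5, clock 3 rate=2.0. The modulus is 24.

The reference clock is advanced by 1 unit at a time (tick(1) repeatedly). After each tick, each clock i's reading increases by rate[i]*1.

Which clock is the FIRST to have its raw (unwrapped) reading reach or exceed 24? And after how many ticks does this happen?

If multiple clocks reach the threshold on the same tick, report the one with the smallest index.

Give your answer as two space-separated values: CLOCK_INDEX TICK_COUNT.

Answer: 1 7

Derivation:
clock 0: start=2, rate=0.8, needs 24-2 = 22; ticks = ceil(22/0.8) = ceil(27.5000) = 28; reading at tick 28 = 2 + 0.8*28 = 24.4000
clock 1: start=10, rate=2.0, needs 24-10 = 14; ticks = ceil(14/2.0) = ceil(7.0000) = 7; reading at tick 7 = 10 + 2.0*7 = 24.0000
clock 2: start=9, rate=1.5, needs 24-9 = 15; ticks = ceil(15/1.5) = ceil(10.0000) = 10; reading at tick 10 = 9 + 1.5*10 = 24.0000
clock 3: start=11, rate=2.0, needs 24-11 = 13; ticks = ceil(13/2.0) = ceil(6.5000) = 7; reading at tick 7 = 11 + 2.0*7 = 25.0000
Minimum tick count = 7; winners = [1, 3]; smallest index = 1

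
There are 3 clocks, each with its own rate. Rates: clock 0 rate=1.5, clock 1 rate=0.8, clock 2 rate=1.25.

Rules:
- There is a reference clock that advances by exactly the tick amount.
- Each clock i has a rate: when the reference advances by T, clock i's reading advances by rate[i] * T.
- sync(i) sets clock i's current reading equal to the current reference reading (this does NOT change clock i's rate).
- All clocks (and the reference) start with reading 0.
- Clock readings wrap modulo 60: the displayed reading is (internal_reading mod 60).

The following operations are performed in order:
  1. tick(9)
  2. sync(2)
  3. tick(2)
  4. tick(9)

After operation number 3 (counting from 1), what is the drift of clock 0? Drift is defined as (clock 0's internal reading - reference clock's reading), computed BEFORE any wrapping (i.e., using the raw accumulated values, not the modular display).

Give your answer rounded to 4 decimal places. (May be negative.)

Answer: 5.5000

Derivation:
After op 1 tick(9): ref=9.0000 raw=[13.5000 7.2000 11.2500]
After op 2 sync(2): ref=9.0000 raw=[13.5000 7.2000 9.0000]
After op 3 tick(2): ref=11.0000 raw=[16.5000 8.8000 11.5000]
Drift of clock 0 after op 3: 16.5000 - 11.0000 = 5.5000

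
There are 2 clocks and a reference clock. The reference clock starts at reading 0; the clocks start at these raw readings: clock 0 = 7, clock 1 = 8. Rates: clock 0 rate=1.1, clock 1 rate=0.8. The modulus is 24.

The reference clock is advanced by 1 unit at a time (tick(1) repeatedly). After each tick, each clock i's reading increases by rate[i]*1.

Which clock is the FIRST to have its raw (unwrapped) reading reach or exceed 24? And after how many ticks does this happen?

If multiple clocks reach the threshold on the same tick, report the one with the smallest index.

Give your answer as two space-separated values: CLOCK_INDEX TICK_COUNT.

Answer: 0 16

Derivation:
clock 0: start=7, rate=1.1, needs 24-7 = 17; ticks = ceil(17/1.1) = ceil(15.4545) = 16; reading at tick 16 = 7 + 1.1*16 = 24.6000
clock 1: start=8, rate=0.8, needs 24-8 = 16; ticks = ceil(16/0.8) = ceil(20.0000) = 20; reading at tick 20 = 8 + 0.8*20 = 24.0000
Minimum tick count = 16; winners = [0]; smallest index = 0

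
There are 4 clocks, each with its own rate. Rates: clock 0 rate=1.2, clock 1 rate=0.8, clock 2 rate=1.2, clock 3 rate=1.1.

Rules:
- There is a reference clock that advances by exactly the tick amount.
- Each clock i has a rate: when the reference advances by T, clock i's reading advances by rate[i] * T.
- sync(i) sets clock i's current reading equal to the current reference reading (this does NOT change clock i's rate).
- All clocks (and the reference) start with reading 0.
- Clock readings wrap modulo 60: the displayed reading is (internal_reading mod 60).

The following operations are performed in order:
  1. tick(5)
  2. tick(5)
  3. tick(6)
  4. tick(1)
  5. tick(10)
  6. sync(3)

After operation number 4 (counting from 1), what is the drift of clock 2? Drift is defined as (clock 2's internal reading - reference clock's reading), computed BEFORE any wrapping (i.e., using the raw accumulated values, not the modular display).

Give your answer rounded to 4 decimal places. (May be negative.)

Answer: 3.4000

Derivation:
After op 1 tick(5): ref=5.0000 raw=[6.0000 4.0000 6.0000 5.5000]
After op 2 tick(5): ref=10.0000 raw=[12.0000 8.0000 12.0000 11.0000]
After op 3 tick(6): ref=16.0000 raw=[19.2000 12.8000 19.2000 17.6000]
After op 4 tick(1): ref=17.0000 raw=[20.4000 13.6000 20.4000 18.7000]
Drift of clock 2 after op 4: 20.4000 - 17.0000 = 3.4000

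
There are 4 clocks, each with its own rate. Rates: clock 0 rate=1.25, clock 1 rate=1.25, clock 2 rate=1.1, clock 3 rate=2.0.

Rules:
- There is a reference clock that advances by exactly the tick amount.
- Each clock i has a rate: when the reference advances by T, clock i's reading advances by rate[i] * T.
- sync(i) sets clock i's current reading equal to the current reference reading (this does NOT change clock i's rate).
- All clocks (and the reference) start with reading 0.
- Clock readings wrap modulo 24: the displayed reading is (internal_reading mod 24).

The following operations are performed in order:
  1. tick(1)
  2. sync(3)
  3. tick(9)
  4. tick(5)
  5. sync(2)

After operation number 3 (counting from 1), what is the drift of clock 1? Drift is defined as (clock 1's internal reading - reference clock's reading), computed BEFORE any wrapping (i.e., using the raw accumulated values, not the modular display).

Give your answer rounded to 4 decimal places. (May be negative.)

After op 1 tick(1): ref=1.0000 raw=[1.2500 1.2500 1.1000 2.0000]
After op 2 sync(3): ref=1.0000 raw=[1.2500 1.2500 1.1000 1.0000]
After op 3 tick(9): ref=10.0000 raw=[12.5000 12.5000 11.0000 19.0000]
Drift of clock 1 after op 3: 12.5000 - 10.0000 = 2.5000

Answer: 2.5000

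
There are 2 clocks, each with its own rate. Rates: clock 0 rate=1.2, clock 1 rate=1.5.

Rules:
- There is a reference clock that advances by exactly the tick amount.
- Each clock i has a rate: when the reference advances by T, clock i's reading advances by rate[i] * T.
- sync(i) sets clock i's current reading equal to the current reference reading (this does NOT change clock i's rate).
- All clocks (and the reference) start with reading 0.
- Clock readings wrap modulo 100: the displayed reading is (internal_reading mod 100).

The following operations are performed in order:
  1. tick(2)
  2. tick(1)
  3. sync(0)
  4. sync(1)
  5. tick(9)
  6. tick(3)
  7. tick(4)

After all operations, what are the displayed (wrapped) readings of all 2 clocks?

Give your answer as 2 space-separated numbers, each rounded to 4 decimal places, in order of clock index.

Answer: 22.2000 27.0000

Derivation:
After op 1 tick(2): ref=2.0000 raw=[2.4000 3.0000]
After op 2 tick(1): ref=3.0000 raw=[3.6000 4.5000]
After op 3 sync(0): ref=3.0000 raw=[3.0000 4.5000]
After op 4 sync(1): ref=3.0000 raw=[3.0000 3.0000]
After op 5 tick(9): ref=12.0000 raw=[13.8000 16.5000]
After op 6 tick(3): ref=15.0000 raw=[17.4000 21.0000]
After op 7 tick(4): ref=19.0000 raw=[22.2000 27.0000]
Wrap final raw readings (mod 100): 22.2000 mod 100 = 22.2000; 27.0000 mod 100 = 27.0000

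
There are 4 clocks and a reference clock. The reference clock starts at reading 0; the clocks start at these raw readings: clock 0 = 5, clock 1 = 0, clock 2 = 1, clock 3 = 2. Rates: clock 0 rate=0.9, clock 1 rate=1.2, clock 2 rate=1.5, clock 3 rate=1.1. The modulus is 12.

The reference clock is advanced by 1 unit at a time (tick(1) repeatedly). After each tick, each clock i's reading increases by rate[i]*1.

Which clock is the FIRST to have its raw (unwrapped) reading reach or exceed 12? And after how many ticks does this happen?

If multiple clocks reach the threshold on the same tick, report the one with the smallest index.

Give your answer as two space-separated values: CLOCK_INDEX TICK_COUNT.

clock 0: start=5, rate=0.9, needs 12-5 = 7; ticks = ceil(7/0.9) = ceil(7.7778) = 8; reading at tick 8 = 5 + 0.9*8 = 12.2000
clock 1: start=0, rate=1.2, needs 12-0 = 12; ticks = ceil(12/1.2) = ceil(10.0000) = 10; reading at tick 10 = 0 + 1.2*10 = 12.0000
clock 2: start=1, rate=1.5, needs 12-1 = 11; ticks = ceil(11/1.5) = ceil(7.3333) = 8; reading at tick 8 = 1 + 1.5*8 = 13.0000
clock 3: start=2, rate=1.1, needs 12-2 = 10; ticks = ceil(10/1.1) = ceil(9.0909) = 10; reading at tick 10 = 2 + 1.1*10 = 13.0000
Minimum tick count = 8; winners = [0, 2]; smallest index = 0

Answer: 0 8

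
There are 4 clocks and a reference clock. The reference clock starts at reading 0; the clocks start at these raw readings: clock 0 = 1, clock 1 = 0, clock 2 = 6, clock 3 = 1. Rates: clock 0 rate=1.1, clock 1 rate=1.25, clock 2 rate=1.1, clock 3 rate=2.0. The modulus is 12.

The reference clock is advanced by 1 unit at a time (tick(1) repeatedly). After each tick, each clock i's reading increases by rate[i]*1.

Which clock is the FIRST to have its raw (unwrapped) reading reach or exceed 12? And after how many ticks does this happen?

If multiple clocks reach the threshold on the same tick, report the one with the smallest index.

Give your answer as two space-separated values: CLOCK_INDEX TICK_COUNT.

clock 0: start=1, rate=1.1, needs 12-1 = 11; ticks = ceil(11/1.1) = ceil(10.0000) = 10; reading at tick 10 = 1 + 1.1*10 = 12.0000
clock 1: start=0, rate=1.25, needs 12-0 = 12; ticks = ceil(12/1.25) = ceil(9.6000) = 10; reading at tick 10 = 0 + 1.25*10 = 12.5000
clock 2: start=6, rate=1.1, needs 12-6 = 6; ticks = ceil(6/1.1) = ceil(5.4545) = 6; reading at tick 6 = 6 + 1.1*6 = 12.6000
clock 3: start=1, rate=2.0, needs 12-1 = 11; ticks = ceil(11/2.0) = ceil(5.5000) = 6; reading at tick 6 = 1 + 2.0*6 = 13.0000
Minimum tick count = 6; winners = [2, 3]; smallest index = 2

Answer: 2 6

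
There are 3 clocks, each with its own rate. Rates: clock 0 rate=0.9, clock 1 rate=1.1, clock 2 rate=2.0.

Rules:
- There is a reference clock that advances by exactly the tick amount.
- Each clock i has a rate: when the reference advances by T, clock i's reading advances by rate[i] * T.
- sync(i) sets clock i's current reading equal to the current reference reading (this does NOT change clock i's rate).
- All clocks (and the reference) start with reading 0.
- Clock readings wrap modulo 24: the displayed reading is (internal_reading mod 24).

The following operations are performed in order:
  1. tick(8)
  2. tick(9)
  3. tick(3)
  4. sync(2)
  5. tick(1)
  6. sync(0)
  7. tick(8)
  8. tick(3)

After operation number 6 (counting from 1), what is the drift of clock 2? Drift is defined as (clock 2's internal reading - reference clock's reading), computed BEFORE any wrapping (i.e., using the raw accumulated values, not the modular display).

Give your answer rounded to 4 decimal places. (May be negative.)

After op 1 tick(8): ref=8.0000 raw=[7.2000 8.8000 16.0000]
After op 2 tick(9): ref=17.0000 raw=[15.3000 18.7000 34.0000]
After op 3 tick(3): ref=20.0000 raw=[18.0000 22.0000 40.0000]
After op 4 sync(2): ref=20.0000 raw=[18.0000 22.0000 20.0000]
After op 5 tick(1): ref=21.0000 raw=[18.9000 23.1000 22.0000]
After op 6 sync(0): ref=21.0000 raw=[21.0000 23.1000 22.0000]
Drift of clock 2 after op 6: 22.0000 - 21.0000 = 1.0000

Answer: 1.0000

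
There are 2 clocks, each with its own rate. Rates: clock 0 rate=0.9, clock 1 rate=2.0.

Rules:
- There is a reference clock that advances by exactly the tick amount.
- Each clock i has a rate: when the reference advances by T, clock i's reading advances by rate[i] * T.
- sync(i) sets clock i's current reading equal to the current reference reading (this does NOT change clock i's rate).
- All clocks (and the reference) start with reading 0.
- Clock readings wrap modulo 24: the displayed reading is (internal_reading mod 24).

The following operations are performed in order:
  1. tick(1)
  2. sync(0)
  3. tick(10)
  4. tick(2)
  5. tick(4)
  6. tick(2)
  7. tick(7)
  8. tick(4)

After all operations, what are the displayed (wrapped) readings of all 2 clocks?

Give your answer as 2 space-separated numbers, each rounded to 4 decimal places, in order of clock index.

Answer: 3.1000 12.0000

Derivation:
After op 1 tick(1): ref=1.0000 raw=[0.9000 2.0000]
After op 2 sync(0): ref=1.0000 raw=[1.0000 2.0000]
After op 3 tick(10): ref=11.0000 raw=[10.0000 22.0000]
After op 4 tick(2): ref=13.0000 raw=[11.8000 26.0000]
After op 5 tick(4): ref=17.0000 raw=[15.4000 34.0000]
After op 6 tick(2): ref=19.0000 raw=[17.2000 38.0000]
After op 7 tick(7): ref=26.0000 raw=[23.5000 52.0000]
After op 8 tick(4): ref=30.0000 raw=[27.1000 60.0000]
Wrap final raw readings (mod 24): 27.1000 mod 24 = 3.1000; 60.0000 mod 24 = 12.0000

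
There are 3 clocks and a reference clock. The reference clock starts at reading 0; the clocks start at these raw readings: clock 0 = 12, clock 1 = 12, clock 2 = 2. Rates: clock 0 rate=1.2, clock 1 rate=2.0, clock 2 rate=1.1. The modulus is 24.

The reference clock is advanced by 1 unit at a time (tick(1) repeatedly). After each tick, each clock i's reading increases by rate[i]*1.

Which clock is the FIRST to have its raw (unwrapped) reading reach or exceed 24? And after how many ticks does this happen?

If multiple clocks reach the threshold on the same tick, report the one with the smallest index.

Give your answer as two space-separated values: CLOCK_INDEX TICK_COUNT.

Answer: 1 6

Derivation:
clock 0: start=12, rate=1.2, needs 24-12 = 12; ticks = ceil(12/1.2) = ceil(10.0000) = 10; reading at tick 10 = 12 + 1.2*10 = 24.0000
clock 1: start=12, rate=2.0, needs 24-12 = 12; ticks = ceil(12/2.0) = ceil(6.0000) = 6; reading at tick 6 = 12 + 2.0*6 = 24.0000
clock 2: start=2, rate=1.1, needs 24-2 = 22; ticks = ceil(22/1.1) = ceil(20.0000) = 20; reading at tick 20 = 2 + 1.1*20 = 24.0000
Minimum tick count = 6; winners = [1]; smallest index = 1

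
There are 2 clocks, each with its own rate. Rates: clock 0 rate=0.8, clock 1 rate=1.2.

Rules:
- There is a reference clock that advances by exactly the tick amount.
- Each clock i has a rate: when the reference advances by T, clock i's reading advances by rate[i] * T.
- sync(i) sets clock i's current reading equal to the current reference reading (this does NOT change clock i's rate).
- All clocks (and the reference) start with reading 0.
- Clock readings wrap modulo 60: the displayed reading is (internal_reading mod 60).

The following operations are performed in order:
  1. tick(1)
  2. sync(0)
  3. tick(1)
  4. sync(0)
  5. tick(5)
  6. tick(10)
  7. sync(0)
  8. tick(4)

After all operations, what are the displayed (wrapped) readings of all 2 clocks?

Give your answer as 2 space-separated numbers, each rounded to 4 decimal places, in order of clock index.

Answer: 20.2000 25.2000

Derivation:
After op 1 tick(1): ref=1.0000 raw=[0.8000 1.2000]
After op 2 sync(0): ref=1.0000 raw=[1.0000 1.2000]
After op 3 tick(1): ref=2.0000 raw=[1.8000 2.4000]
After op 4 sync(0): ref=2.0000 raw=[2.0000 2.4000]
After op 5 tick(5): ref=7.0000 raw=[6.0000 8.4000]
After op 6 tick(10): ref=17.0000 raw=[14.0000 20.4000]
After op 7 sync(0): ref=17.0000 raw=[17.0000 20.4000]
After op 8 tick(4): ref=21.0000 raw=[20.2000 25.2000]
Wrap final raw readings (mod 60): 20.2000 mod 60 = 20.2000; 25.2000 mod 60 = 25.2000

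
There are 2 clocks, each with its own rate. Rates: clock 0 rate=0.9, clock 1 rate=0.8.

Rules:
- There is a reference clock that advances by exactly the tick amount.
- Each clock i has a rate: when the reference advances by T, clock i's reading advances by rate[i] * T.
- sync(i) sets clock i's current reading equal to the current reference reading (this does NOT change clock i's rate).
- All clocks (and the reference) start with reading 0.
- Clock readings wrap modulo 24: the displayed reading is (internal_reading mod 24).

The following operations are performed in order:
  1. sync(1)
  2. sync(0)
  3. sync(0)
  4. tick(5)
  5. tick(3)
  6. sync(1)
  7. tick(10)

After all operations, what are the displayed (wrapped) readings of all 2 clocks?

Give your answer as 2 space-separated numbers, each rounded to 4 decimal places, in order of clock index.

After op 1 sync(1): ref=0.0000 raw=[0.0000 0.0000]
After op 2 sync(0): ref=0.0000 raw=[0.0000 0.0000]
After op 3 sync(0): ref=0.0000 raw=[0.0000 0.0000]
After op 4 tick(5): ref=5.0000 raw=[4.5000 4.0000]
After op 5 tick(3): ref=8.0000 raw=[7.2000 6.4000]
After op 6 sync(1): ref=8.0000 raw=[7.2000 8.0000]
After op 7 tick(10): ref=18.0000 raw=[16.2000 16.0000]
Wrap final raw readings (mod 24): 16.2000 mod 24 = 16.2000; 16.0000 mod 24 = 16.0000

Answer: 16.2000 16.0000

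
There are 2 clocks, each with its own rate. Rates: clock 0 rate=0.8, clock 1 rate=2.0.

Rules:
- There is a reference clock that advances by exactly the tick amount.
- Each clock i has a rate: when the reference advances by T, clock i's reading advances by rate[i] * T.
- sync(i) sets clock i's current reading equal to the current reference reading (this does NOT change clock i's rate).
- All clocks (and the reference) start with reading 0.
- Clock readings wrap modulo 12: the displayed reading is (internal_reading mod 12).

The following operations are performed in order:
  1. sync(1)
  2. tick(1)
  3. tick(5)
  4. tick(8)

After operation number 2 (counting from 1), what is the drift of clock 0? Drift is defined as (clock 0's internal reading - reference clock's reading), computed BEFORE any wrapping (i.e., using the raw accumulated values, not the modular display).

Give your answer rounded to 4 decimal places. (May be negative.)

Answer: -0.2000

Derivation:
After op 1 sync(1): ref=0.0000 raw=[0.0000 0.0000]
After op 2 tick(1): ref=1.0000 raw=[0.8000 2.0000]
Drift of clock 0 after op 2: 0.8000 - 1.0000 = -0.2000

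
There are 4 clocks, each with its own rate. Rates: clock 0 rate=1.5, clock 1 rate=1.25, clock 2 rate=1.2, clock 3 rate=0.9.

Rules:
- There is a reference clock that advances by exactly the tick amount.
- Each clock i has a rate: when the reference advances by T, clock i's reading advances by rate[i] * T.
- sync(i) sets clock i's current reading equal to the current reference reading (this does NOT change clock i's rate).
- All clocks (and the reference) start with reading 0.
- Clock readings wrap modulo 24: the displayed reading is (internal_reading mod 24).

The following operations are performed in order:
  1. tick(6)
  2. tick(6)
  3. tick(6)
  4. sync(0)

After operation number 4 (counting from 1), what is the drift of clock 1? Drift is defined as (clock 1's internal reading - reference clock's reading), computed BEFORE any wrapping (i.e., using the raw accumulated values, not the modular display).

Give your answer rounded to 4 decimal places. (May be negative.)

After op 1 tick(6): ref=6.0000 raw=[9.0000 7.5000 7.2000 5.4000]
After op 2 tick(6): ref=12.0000 raw=[18.0000 15.0000 14.4000 10.8000]
After op 3 tick(6): ref=18.0000 raw=[27.0000 22.5000 21.6000 16.2000]
After op 4 sync(0): ref=18.0000 raw=[18.0000 22.5000 21.6000 16.2000]
Drift of clock 1 after op 4: 22.5000 - 18.0000 = 4.5000

Answer: 4.5000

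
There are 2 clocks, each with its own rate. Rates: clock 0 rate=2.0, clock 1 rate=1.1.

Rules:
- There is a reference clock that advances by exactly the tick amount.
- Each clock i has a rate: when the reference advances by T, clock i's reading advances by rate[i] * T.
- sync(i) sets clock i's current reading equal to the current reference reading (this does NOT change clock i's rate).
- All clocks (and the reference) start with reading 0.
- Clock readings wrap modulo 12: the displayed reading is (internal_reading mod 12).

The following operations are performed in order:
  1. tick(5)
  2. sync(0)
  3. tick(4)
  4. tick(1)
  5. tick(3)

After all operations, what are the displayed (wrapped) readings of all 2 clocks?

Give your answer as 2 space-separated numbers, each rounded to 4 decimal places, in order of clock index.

Answer: 9.0000 2.3000

Derivation:
After op 1 tick(5): ref=5.0000 raw=[10.0000 5.5000]
After op 2 sync(0): ref=5.0000 raw=[5.0000 5.5000]
After op 3 tick(4): ref=9.0000 raw=[13.0000 9.9000]
After op 4 tick(1): ref=10.0000 raw=[15.0000 11.0000]
After op 5 tick(3): ref=13.0000 raw=[21.0000 14.3000]
Wrap final raw readings (mod 12): 21.0000 mod 12 = 9.0000; 14.3000 mod 12 = 2.3000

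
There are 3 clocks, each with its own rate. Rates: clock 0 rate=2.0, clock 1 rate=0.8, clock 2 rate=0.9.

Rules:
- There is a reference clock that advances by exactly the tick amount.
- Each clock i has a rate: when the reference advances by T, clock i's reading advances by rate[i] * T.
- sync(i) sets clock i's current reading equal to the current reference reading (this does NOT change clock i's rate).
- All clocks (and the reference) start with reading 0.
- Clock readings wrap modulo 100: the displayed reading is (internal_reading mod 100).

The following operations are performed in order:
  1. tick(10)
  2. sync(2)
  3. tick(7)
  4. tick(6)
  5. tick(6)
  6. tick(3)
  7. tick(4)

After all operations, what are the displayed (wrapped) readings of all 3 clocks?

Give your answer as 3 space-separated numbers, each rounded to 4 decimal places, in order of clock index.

Answer: 72.0000 28.8000 33.4000

Derivation:
After op 1 tick(10): ref=10.0000 raw=[20.0000 8.0000 9.0000]
After op 2 sync(2): ref=10.0000 raw=[20.0000 8.0000 10.0000]
After op 3 tick(7): ref=17.0000 raw=[34.0000 13.6000 16.3000]
After op 4 tick(6): ref=23.0000 raw=[46.0000 18.4000 21.7000]
After op 5 tick(6): ref=29.0000 raw=[58.0000 23.2000 27.1000]
After op 6 tick(3): ref=32.0000 raw=[64.0000 25.6000 29.8000]
After op 7 tick(4): ref=36.0000 raw=[72.0000 28.8000 33.4000]
Wrap final raw readings (mod 100): 72.0000 mod 100 = 72.0000; 28.8000 mod 100 = 28.8000; 33.4000 mod 100 = 33.4000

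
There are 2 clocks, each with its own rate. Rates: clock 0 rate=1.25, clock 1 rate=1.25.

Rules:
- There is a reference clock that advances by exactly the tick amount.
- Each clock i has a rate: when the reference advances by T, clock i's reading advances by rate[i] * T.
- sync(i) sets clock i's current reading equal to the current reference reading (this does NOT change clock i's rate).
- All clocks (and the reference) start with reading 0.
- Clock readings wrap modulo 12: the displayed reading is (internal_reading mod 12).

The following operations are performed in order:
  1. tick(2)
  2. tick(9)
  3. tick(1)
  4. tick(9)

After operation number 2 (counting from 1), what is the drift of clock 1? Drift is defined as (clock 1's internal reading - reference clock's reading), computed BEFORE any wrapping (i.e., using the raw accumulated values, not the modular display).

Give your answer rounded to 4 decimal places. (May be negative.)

Answer: 2.7500

Derivation:
After op 1 tick(2): ref=2.0000 raw=[2.5000 2.5000]
After op 2 tick(9): ref=11.0000 raw=[13.7500 13.7500]
Drift of clock 1 after op 2: 13.7500 - 11.0000 = 2.7500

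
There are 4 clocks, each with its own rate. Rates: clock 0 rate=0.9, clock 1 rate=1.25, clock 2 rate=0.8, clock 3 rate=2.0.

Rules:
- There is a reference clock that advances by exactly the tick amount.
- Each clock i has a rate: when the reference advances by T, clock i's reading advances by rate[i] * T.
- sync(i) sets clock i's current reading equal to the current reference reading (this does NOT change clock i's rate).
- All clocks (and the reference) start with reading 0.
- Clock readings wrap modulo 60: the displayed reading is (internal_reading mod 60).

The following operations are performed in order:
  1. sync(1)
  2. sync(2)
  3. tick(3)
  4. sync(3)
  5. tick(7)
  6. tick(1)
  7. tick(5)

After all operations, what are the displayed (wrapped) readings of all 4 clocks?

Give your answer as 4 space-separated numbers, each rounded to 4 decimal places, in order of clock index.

After op 1 sync(1): ref=0.0000 raw=[0.0000 0.0000 0.0000 0.0000]
After op 2 sync(2): ref=0.0000 raw=[0.0000 0.0000 0.0000 0.0000]
After op 3 tick(3): ref=3.0000 raw=[2.7000 3.7500 2.4000 6.0000]
After op 4 sync(3): ref=3.0000 raw=[2.7000 3.7500 2.4000 3.0000]
After op 5 tick(7): ref=10.0000 raw=[9.0000 12.5000 8.0000 17.0000]
After op 6 tick(1): ref=11.0000 raw=[9.9000 13.7500 8.8000 19.0000]
After op 7 tick(5): ref=16.0000 raw=[14.4000 20.0000 12.8000 29.0000]
Wrap final raw readings (mod 60): 14.4000 mod 60 = 14.4000; 20.0000 mod 60 = 20.0000; 12.8000 mod 60 = 12.8000; 29.0000 mod 60 = 29.0000

Answer: 14.4000 20.0000 12.8000 29.0000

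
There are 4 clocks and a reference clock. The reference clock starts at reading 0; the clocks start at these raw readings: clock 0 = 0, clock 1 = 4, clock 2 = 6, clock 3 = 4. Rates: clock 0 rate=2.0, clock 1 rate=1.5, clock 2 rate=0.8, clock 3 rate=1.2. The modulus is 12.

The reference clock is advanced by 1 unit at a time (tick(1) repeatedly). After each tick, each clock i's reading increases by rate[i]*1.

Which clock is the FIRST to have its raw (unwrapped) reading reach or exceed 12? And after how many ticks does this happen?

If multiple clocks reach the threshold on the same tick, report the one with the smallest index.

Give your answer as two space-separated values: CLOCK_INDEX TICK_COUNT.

clock 0: start=0, rate=2.0, needs 12-0 = 12; ticks = ceil(12/2.0) = ceil(6.0000) = 6; reading at tick 6 = 0 + 2.0*6 = 12.0000
clock 1: start=4, rate=1.5, needs 12-4 = 8; ticks = ceil(8/1.5) = ceil(5.3333) = 6; reading at tick 6 = 4 + 1.5*6 = 13.0000
clock 2: start=6, rate=0.8, needs 12-6 = 6; ticks = ceil(6/0.8) = ceil(7.5000) = 8; reading at tick 8 = 6 + 0.8*8 = 12.4000
clock 3: start=4, rate=1.2, needs 12-4 = 8; ticks = ceil(8/1.2) = ceil(6.6667) = 7; reading at tick 7 = 4 + 1.2*7 = 12.4000
Minimum tick count = 6; winners = [0, 1]; smallest index = 0

Answer: 0 6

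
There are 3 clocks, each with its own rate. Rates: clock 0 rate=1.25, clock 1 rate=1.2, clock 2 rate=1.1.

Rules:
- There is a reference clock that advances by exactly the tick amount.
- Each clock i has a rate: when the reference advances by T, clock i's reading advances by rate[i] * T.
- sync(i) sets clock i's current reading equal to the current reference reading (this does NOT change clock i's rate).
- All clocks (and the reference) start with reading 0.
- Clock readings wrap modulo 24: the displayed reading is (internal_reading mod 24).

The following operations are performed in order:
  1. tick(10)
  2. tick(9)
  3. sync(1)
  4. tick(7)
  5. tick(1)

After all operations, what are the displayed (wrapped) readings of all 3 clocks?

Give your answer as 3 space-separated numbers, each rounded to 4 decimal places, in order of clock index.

Answer: 9.7500 4.6000 5.7000

Derivation:
After op 1 tick(10): ref=10.0000 raw=[12.5000 12.0000 11.0000]
After op 2 tick(9): ref=19.0000 raw=[23.7500 22.8000 20.9000]
After op 3 sync(1): ref=19.0000 raw=[23.7500 19.0000 20.9000]
After op 4 tick(7): ref=26.0000 raw=[32.5000 27.4000 28.6000]
After op 5 tick(1): ref=27.0000 raw=[33.7500 28.6000 29.7000]
Wrap final raw readings (mod 24): 33.7500 mod 24 = 9.7500; 28.6000 mod 24 = 4.6000; 29.7000 mod 24 = 5.7000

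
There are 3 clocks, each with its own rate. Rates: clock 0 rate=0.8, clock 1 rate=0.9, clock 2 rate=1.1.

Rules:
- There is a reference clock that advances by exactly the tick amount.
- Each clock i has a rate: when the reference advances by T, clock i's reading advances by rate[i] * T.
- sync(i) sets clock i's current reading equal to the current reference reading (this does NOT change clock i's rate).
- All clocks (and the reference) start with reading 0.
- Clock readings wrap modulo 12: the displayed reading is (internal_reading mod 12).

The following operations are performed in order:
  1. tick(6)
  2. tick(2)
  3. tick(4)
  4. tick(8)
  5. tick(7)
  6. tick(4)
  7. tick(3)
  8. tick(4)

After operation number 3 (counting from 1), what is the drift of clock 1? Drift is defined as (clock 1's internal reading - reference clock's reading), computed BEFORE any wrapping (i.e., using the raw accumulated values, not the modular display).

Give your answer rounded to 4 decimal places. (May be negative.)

After op 1 tick(6): ref=6.0000 raw=[4.8000 5.4000 6.6000]
After op 2 tick(2): ref=8.0000 raw=[6.4000 7.2000 8.8000]
After op 3 tick(4): ref=12.0000 raw=[9.6000 10.8000 13.2000]
Drift of clock 1 after op 3: 10.8000 - 12.0000 = -1.2000

Answer: -1.2000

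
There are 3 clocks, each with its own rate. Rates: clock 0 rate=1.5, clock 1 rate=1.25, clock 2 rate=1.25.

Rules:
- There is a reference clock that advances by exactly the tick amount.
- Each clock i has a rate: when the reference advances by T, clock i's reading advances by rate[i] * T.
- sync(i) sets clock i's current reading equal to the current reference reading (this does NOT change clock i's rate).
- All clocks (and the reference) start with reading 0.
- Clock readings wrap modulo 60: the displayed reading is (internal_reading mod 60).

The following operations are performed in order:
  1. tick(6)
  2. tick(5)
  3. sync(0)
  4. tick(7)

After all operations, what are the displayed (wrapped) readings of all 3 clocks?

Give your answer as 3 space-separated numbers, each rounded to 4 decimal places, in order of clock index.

After op 1 tick(6): ref=6.0000 raw=[9.0000 7.5000 7.5000]
After op 2 tick(5): ref=11.0000 raw=[16.5000 13.7500 13.7500]
After op 3 sync(0): ref=11.0000 raw=[11.0000 13.7500 13.7500]
After op 4 tick(7): ref=18.0000 raw=[21.5000 22.5000 22.5000]
Wrap final raw readings (mod 60): 21.5000 mod 60 = 21.5000; 22.5000 mod 60 = 22.5000; 22.5000 mod 60 = 22.5000

Answer: 21.5000 22.5000 22.5000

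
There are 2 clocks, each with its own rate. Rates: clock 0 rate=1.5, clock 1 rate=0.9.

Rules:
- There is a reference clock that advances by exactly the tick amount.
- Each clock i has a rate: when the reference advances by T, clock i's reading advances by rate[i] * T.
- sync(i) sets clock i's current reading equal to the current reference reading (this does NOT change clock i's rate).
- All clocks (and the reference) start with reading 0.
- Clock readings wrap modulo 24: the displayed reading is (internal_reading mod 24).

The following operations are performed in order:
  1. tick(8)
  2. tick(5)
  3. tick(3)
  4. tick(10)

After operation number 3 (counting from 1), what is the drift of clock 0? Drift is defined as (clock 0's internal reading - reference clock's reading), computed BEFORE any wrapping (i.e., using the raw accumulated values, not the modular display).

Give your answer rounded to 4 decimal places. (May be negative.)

After op 1 tick(8): ref=8.0000 raw=[12.0000 7.2000]
After op 2 tick(5): ref=13.0000 raw=[19.5000 11.7000]
After op 3 tick(3): ref=16.0000 raw=[24.0000 14.4000]
Drift of clock 0 after op 3: 24.0000 - 16.0000 = 8.0000

Answer: 8.0000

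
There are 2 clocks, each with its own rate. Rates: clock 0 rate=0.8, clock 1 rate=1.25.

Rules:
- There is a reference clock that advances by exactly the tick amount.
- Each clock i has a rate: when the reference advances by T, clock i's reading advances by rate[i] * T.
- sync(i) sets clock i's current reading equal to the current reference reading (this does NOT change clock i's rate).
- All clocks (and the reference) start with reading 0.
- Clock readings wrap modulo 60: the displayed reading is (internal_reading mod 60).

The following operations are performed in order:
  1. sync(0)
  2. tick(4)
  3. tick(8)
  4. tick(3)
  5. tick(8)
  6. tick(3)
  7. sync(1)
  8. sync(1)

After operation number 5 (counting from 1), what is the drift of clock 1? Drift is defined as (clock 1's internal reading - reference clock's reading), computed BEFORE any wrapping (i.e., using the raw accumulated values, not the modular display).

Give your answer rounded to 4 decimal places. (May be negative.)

After op 1 sync(0): ref=0.0000 raw=[0.0000 0.0000]
After op 2 tick(4): ref=4.0000 raw=[3.2000 5.0000]
After op 3 tick(8): ref=12.0000 raw=[9.6000 15.0000]
After op 4 tick(3): ref=15.0000 raw=[12.0000 18.7500]
After op 5 tick(8): ref=23.0000 raw=[18.4000 28.7500]
Drift of clock 1 after op 5: 28.7500 - 23.0000 = 5.7500

Answer: 5.7500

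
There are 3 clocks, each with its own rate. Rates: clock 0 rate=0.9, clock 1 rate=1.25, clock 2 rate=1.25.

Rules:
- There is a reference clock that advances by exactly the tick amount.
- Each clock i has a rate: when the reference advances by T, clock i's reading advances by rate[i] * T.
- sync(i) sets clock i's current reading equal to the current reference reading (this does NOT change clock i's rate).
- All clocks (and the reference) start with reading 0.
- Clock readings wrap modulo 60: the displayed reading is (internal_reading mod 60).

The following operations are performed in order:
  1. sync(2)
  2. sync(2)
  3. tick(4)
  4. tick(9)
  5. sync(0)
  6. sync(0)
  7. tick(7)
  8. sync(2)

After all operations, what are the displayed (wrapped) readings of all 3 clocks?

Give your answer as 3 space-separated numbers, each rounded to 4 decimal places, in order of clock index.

Answer: 19.3000 25.0000 20.0000

Derivation:
After op 1 sync(2): ref=0.0000 raw=[0.0000 0.0000 0.0000]
After op 2 sync(2): ref=0.0000 raw=[0.0000 0.0000 0.0000]
After op 3 tick(4): ref=4.0000 raw=[3.6000 5.0000 5.0000]
After op 4 tick(9): ref=13.0000 raw=[11.7000 16.2500 16.2500]
After op 5 sync(0): ref=13.0000 raw=[13.0000 16.2500 16.2500]
After op 6 sync(0): ref=13.0000 raw=[13.0000 16.2500 16.2500]
After op 7 tick(7): ref=20.0000 raw=[19.3000 25.0000 25.0000]
After op 8 sync(2): ref=20.0000 raw=[19.3000 25.0000 20.0000]
Wrap final raw readings (mod 60): 19.3000 mod 60 = 19.3000; 25.0000 mod 60 = 25.0000; 20.0000 mod 60 = 20.0000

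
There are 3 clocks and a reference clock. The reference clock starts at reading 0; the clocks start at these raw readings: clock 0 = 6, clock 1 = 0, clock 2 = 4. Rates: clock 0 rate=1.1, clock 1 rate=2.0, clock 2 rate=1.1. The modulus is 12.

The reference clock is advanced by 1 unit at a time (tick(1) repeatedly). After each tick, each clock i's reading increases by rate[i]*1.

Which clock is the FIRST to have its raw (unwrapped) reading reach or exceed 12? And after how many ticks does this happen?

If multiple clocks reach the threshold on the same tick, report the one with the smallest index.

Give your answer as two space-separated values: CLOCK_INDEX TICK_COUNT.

clock 0: start=6, rate=1.1, needs 12-6 = 6; ticks = ceil(6/1.1) = ceil(5.4545) = 6; reading at tick 6 = 6 + 1.1*6 = 12.6000
clock 1: start=0, rate=2.0, needs 12-0 = 12; ticks = ceil(12/2.0) = ceil(6.0000) = 6; reading at tick 6 = 0 + 2.0*6 = 12.0000
clock 2: start=4, rate=1.1, needs 12-4 = 8; ticks = ceil(8/1.1) = ceil(7.2727) = 8; reading at tick 8 = 4 + 1.1*8 = 12.8000
Minimum tick count = 6; winners = [0, 1]; smallest index = 0

Answer: 0 6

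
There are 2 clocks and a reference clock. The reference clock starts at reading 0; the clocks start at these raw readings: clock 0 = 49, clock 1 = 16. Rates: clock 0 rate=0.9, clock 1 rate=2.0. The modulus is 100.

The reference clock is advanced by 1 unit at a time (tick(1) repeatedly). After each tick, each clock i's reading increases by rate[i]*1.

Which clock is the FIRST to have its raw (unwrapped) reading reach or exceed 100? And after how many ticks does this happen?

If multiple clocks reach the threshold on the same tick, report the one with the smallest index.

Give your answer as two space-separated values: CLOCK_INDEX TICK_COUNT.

clock 0: start=49, rate=0.9, needs 100-49 = 51; ticks = ceil(51/0.9) = ceil(56.6667) = 57; reading at tick 57 = 49 + 0.9*57 = 100.3000
clock 1: start=16, rate=2.0, needs 100-16 = 84; ticks = ceil(84/2.0) = ceil(42.0000) = 42; reading at tick 42 = 16 + 2.0*42 = 100.0000
Minimum tick count = 42; winners = [1]; smallest index = 1

Answer: 1 42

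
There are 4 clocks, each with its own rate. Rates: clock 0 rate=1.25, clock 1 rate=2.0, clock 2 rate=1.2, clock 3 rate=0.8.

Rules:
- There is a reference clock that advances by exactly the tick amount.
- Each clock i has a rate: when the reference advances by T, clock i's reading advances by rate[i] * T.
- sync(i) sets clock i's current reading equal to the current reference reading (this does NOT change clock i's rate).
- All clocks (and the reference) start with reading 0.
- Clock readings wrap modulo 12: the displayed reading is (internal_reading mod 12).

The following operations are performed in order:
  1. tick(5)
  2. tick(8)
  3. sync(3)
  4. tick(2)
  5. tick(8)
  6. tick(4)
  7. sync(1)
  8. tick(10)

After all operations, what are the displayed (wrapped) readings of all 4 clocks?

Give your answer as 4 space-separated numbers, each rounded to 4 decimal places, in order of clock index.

Answer: 10.2500 11.0000 8.4000 8.2000

Derivation:
After op 1 tick(5): ref=5.0000 raw=[6.2500 10.0000 6.0000 4.0000]
After op 2 tick(8): ref=13.0000 raw=[16.2500 26.0000 15.6000 10.4000]
After op 3 sync(3): ref=13.0000 raw=[16.2500 26.0000 15.6000 13.0000]
After op 4 tick(2): ref=15.0000 raw=[18.7500 30.0000 18.0000 14.6000]
After op 5 tick(8): ref=23.0000 raw=[28.7500 46.0000 27.6000 21.0000]
After op 6 tick(4): ref=27.0000 raw=[33.7500 54.0000 32.4000 24.2000]
After op 7 sync(1): ref=27.0000 raw=[33.7500 27.0000 32.4000 24.2000]
After op 8 tick(10): ref=37.0000 raw=[46.2500 47.0000 44.4000 32.2000]
Wrap final raw readings (mod 12): 46.2500 mod 12 = 10.2500; 47.0000 mod 12 = 11.0000; 44.4000 mod 12 = 8.4000; 32.2000 mod 12 = 8.2000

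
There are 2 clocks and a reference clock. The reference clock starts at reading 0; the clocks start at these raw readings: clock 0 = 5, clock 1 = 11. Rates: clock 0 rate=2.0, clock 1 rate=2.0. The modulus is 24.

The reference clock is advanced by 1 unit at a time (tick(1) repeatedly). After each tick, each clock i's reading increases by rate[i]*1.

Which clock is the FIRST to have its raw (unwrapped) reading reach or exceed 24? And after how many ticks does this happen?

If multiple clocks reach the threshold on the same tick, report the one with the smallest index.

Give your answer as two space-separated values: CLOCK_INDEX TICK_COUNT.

clock 0: start=5, rate=2.0, needs 24-5 = 19; ticks = ceil(19/2.0) = ceil(9.5000) = 10; reading at tick 10 = 5 + 2.0*10 = 25.0000
clock 1: start=11, rate=2.0, needs 24-11 = 13; ticks = ceil(13/2.0) = ceil(6.5000) = 7; reading at tick 7 = 11 + 2.0*7 = 25.0000
Minimum tick count = 7; winners = [1]; smallest index = 1

Answer: 1 7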